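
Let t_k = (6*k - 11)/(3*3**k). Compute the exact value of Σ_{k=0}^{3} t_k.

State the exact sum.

Σ = -332/81

Compute t_(k+1)/t_k: get (6*k - 5)/(3*(6*k - 11)).
Normal form (A,B,C) = (1/3, 1, k - 11/6).
Need (1/3)·f(k+1) − (1)·f(k) = k - 11/6.
Bound: deg f ≤ 1.
A polynomial solution: f(k) = -(3*k - 4)/2.
Get s_k = R·t_k = (4 - 3*k)/3**k with R(k) = B(k−1)f(k)/C(k) = -3*(3*k - 4)/(6*k - 11).
Verify: (6*k - 11)/(3*3**k) matches t_k.
Evaluate s at k=4 and k=0: -8/81 and 4; difference -332/81.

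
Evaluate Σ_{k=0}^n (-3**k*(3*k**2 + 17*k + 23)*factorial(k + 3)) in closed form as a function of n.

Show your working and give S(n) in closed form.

S(n) = -3*3**n*n*factorial(n + 4) - 6*3**n*factorial(n + 4) + 6

Compute t_(k+1)/t_k: get 3*(3*k**3 + 35*k**2 + 135*k + 172)/(3*k**2 + 17*k + 23).
Normal form (A,B,C) = (3*k + 12, 1, k**2 + 17*k/3 + 23/3).
Need (3*k + 12)·f(k+1) − (1)·f(k) = k**2 + 17*k/3 + 23/3.
From deg A=1, deg B=0, deg C=2: d=1.
Solve for f: f(k) = (k + 1)/3 (degree 1 ≤ 1).
Then R = B(k−1)f/C = (k + 1)/(3*k**2 + 17*k + 23), so s_k = R(k)·t_k = -3**k*(k + 1)*factorial(k + 3).
s_(k+1) − s_k = -3**k*(3*k**2 + 17*k + 23)*factorial(k + 3) = t_k.
Σ_(k=0)^n t_k = s_(n+1) − s_(0) = (-3**(n + 1)*(n + 2)*factorial(n + 4)) − (-6), i.e. -3*3**n*n*factorial(n + 4) - 6*3**n*factorial(n + 4) + 6.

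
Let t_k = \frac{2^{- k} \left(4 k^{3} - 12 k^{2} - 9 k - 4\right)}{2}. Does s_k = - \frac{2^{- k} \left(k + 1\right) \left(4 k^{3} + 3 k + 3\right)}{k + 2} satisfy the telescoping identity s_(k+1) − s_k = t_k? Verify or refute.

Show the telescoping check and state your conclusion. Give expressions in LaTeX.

s_(k+1) = -(k + 2)*(3*k + 4*(k + 1)**3 + 6)/(2*2**k*(k + 3))
s_(k+1) − s_k = (4*k**5 + 4*k**4 - 49*k**3 - 88*k**2 - 58*k - 22)/(2*2**k*(k**2 + 5*k + 6))
(s_(k+1) − s_k) − t_k = (-4*k**4 - 4*k**3 + 33*k**2 + 16*k + 2)/(2*2**k*(k**2 + 5*k + 6))

Invalid: residual \frac{2^{- k} \left(- 4 k^{4} - 4 k^{3} + 33 k^{2} + 16 k + 2\right)}{2 \left(k^{2} + 5 k + 6\right)} ≠ 0.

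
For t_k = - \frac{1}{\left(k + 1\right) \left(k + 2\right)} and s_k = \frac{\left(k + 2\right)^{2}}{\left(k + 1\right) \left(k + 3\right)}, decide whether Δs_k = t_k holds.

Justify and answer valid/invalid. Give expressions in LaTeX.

s_(k+1) = (k + 3)**2/((k + 2)*(k + 4))
s_(k+1) − s_k = (-2*k - 5)/(k**4 + 10*k**3 + 35*k**2 + 50*k + 24)
(s_(k+1) − s_k) − t_k = (k**2 + 5*k + 7)/(k**4 + 10*k**3 + 35*k**2 + 50*k + 24)

Invalid: residual \frac{k^{2} + 5 k + 7}{k^{4} + 10 k^{3} + 35 k^{2} + 50 k + 24} ≠ 0.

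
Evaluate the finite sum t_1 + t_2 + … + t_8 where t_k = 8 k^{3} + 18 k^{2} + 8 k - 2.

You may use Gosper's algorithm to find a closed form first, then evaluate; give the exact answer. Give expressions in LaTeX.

Σ = 14312

t_(k+1)/t_k = (4*k**3 + 21*k**2 + 34*k + 16)/(4*k**3 + 9*k**2 + 4*k - 1).
A = 1, B = 1, C = k**3 + 9*k**2/4 + k - 1/4.
Need (1)·f(k+1) − (1)·f(k) = k**3 + 9*k**2/4 + k - 1/4.
deg f ≤ 4 (via 0,0,3).
Coefficient equations give f(k) = k*(k + 1)*(2*k**2 - 3)/8.
Certificate R = B(k−1)f/C = k*(2*k**2 - 3)/(2*(4*k**2 + 5*k - 1)) gives s_k = k*(2*k**3 + 2*k**2 - 3*k - 3).
Check: Δs_k = 8*k**3 + 18*k**2 + 8*k - 2. ✓
Σ_(k=1)^(8) t_k = s_(9) − s_(1) = 14310 − (-2) = 14312.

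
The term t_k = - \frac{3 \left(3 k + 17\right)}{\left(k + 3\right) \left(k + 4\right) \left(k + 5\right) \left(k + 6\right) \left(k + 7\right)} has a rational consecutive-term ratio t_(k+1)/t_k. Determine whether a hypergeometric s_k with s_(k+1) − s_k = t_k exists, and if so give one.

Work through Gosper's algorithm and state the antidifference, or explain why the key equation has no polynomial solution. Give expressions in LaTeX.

The ratio is (k + 3)*(3*k + 20)/((k + 8)*(3*k + 17)).
A = k + 3, B = k + 8, C = k + 17/3.
f must satisfy (k + 3)·f(k+1) − (k + 7)·f(k) = k + 17/3.
Degrees (1,1,1) ⇒ d ≤ 4.
Solve for f: f(k) = k*(k + 5)*(k**2 + 13*k + 54)/216 (degree 4 ≤ 4).
Certificate R = B(k−1)f/C = k*(k + 5)*(k + 7)*(k**2 + 13*k + 54)/(72*(3*k + 17)) gives s_k = k*(-k**2 - 13*k - 54)/(24*(k**3 + 13*k**2 + 54*k + 72)).
s_(k+1) − s_k = 3*(-3*k - 17)/(k**5 + 25*k**4 + 245*k**3 + 1175*k**2 + 2754*k + 2520) = t_k.

s_k = \frac{k \left(- k^{2} - 13 k - 54\right)}{24 \left(k^{3} + 13 k^{2} + 54 k + 72\right)}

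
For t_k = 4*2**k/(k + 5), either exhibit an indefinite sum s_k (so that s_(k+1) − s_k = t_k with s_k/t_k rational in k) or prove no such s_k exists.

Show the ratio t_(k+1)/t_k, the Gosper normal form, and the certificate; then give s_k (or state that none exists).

t_(k+1)/t_k = 2*(k + 5)/(k + 6).
Take A(k)=2*k + 10, B(k)=k + 6, C(k)=1.
Set up (2*k + 10)·f(k+1) − (k + 5)·f(k) − (1) = 0.
d = -1 from the (1,1,0) case.
d = -1 < 0 ⇒ no nonzero polynomial f; not summable.

none (Gosper's algorithm certifies no s_k)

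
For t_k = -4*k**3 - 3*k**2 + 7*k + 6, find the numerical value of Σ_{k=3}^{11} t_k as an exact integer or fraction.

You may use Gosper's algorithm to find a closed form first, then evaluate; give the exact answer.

Step 1: r(k) = (4*k**3 + 15*k**2 + 11*k - 6)/(4*k**3 + 3*k**2 - 7*k - 6).
Factor: A=1; B=1; C=k**3 + 3*k**2/4 - 7*k/4 - 3/2.
Need (1)·f(k+1) − (1)·f(k) = k**3 + 3*k**2/4 - 7*k/4 - 3/2.
deg f ≤ 4 (via 0,0,3).
Coefficient equations give f(k) = k*(k + 1)*(k**2 - 2*k - 2)/4.
R(k) = B(k−1)·f(k)/C(k) = k*(k**2 - 2*k - 2)/(4*k**2 - k - 6); s_k = R·t_k = k*(-k**3 + k**2 + 4*k + 2).
s_(k+1) − s_k = -4*k**3 - 3*k**2 + 7*k + 6 = t_k.
Σ_(k=3)^(11) t_k = s_(12) − s_(3) = -18408 − (-12) = -18396.

Σ = -18396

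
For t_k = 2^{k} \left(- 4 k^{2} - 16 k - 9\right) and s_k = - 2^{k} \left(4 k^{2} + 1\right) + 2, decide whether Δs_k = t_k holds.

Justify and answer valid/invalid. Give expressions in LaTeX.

valid (s_(k+1) − s_k reduces to t_k)

s_(k+1) = -2*2**k*(4*(k + 1)**2 + 1) + 2
s_(k+1) − s_k = 2**k*(-4*k**2 - 16*k - 9)
(s_(k+1) − s_k) − t_k = 0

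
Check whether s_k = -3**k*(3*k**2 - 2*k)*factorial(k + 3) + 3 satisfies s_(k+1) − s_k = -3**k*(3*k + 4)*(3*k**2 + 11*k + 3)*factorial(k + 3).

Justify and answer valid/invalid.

s_(k+1) = 3**(k + 1)*(2*k - 3*(k + 1)**2 + 2)*factorial(k + 4) + 3
s_(k+1) − s_k = -3**k*(3*k + 4)*(3*k**2 + 11*k + 3)*factorial(k + 3)
(s_(k+1) − s_k) − t_k = 0

valid; difference matches t_k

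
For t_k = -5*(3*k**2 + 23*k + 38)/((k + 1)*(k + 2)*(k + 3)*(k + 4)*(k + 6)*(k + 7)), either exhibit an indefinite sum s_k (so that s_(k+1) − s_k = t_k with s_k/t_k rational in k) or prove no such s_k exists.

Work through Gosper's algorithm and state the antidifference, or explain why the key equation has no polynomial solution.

The ratio is (k + 1)*(k + 6)*(23*k + 3*(k + 1)**2 + 61)/((k + 5)*(k + 8)*(3*k**2 + 23*k + 38)).
Normal form (A,B,C) = (k + 1, k + 8, k**3 + 38*k**2/3 + 51*k + 190/3).
Need (k + 1)·f(k+1) − (k + 7)·f(k) = k**3 + 38*k**2/3 + 51*k + 190/3.
d = 6 from the (1,1,3) case.
A polynomial solution: f(k) = k*(k + 2)*(k + 4)*(k + 5)*(k**2 + 10*k + 27)/54.
R(k) = B(k−1)·f(k)/C(k) = k*(k + 2)*(k + 4)*(k + 7)*(k**2 + 10*k + 27)/(18*(3*k**2 + 23*k + 38)); s_k = R·t_k = 5*k*(-k**2 - 10*k - 27)/(18*(k**3 + 10*k**2 + 27*k + 18)).
Δs = 5*(-3*k**2 - 23*k - 38)/(k**6 + 23*k**5 + 207*k**4 + 925*k**3 + 2144*k**2 + 2412*k + 1008), as required.

s_k = 5*k*(-k**2 - 10*k - 27)/(18*(k**3 + 10*k**2 + 27*k + 18))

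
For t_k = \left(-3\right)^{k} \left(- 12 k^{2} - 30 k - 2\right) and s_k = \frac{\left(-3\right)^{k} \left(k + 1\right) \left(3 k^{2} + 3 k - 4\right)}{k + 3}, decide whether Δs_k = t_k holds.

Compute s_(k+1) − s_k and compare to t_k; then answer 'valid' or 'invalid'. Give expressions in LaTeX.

s_(k+1) = (-3)**(k + 1)*(k + 2)*(3*k + 3*(k + 1)**2 - 1)/(k + 4)
s_(k+1) − s_k = (-3)**k*(-12*k**4 - 90*k**3 - 218*k**2 - 184*k - 20)/(k**2 + 7*k + 12)
(s_(k+1) − s_k) − t_k = (-3)**k*(24*k**3 + 138*k**2 + 190*k + 4)/(k**2 + 7*k + 12)

Invalid: residual \frac{\left(-3\right)^{k} \left(24 k^{3} + 138 k^{2} + 190 k + 4\right)}{k^{2} + 7 k + 12} ≠ 0.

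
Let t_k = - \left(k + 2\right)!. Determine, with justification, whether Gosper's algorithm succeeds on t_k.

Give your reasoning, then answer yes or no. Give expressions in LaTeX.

r(k) = k + 3 after simplifying.
So A=k + 3 and B=1, with C=1.
Solve (k + 3)·f(k+1) − (1)·f(k) = 1.
From deg A=1, deg B=0, deg C=0: d=-1.
Negative degree bound (-1): no f exists, t_k not Gosper-summable.

No; the degree bound rules out any f.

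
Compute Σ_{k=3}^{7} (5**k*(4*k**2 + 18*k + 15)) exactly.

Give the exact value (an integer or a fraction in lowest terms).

Σ = 31248125

Ratio r(k) = 5*(4*k**2 + 26*k + 37)/(4*k**2 + 18*k + 15).
A = 5, B = 1, C = k**2 + 9*k/2 + 15/4.
f must satisfy (5)·f(k+1) − (1)·f(k) = k**2 + 9*k/2 + 15/4.
Bound: deg f ≤ 2.
Solving with deg f ≤ 2: f(k) = k*(k + 2)/4.
So s_k = (B(k−1)f/C)·t_k = (k*(k + 2)/(4*k**2 + 18*k + 15))·t_k = 5**k*k*(k + 2).
Check: Δs_k = 5**k*(4*k**2 + 18*k + 15). ✓
Evaluate s at k=8 and k=3: 31250000 and 1875; difference 31248125.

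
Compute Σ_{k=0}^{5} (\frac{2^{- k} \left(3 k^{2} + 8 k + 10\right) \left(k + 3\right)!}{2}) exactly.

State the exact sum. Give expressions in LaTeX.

r(k) = (k + 4)*(8*k + 3*(k + 1)**2 + 18)/(2*(3*k**2 + 8*k + 10)) after simplifying.
Normal form (A,B,C) = (k/2 + 2, 1, k**2 + 8*k/3 + 10/3).
Need (k/2 + 2)·f(k+1) − (1)·f(k) = k**2 + 8*k/3 + 10/3.
d = 1 from the (1,0,2) case.
A polynomial solution: f(k) = 2*(3*k - 1)/3.
Get s_k = R·t_k = (3*k - 1)*factorial(k + 3)/2**k with R(k) = B(k−1)f(k)/C(k) = 2*(3*k - 1)/(3*k**2 + 8*k + 10).
Check: Δs_k = (3*k**2 + 8*k + 10)*factorial(k + 3)/(2*2**k). ✓
Telescoping: Σ = s_(6) − s_(0) = 96390 − (-6) = 96396.

Σ = 96396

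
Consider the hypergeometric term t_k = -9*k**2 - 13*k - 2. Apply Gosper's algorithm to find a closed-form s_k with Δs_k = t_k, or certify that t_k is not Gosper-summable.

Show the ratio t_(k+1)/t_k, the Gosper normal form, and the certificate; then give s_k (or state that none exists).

s_k = k*(-3*k**2 - 2*k + 3)

t_(k+1)/t_k = (9*k**2 + 31*k + 24)/(9*k**2 + 13*k + 2).
A = 1, B = 1, C = k**2 + 13*k/9 + 2/9.
Solve (1)·f(k+1) − (1)·f(k) = k**2 + 13*k/9 + 2/9.
Bound: deg f ≤ 3.
Solving with deg f ≤ 3: f(k) = k*(3*k**2 + 2*k - 3)/9.
Certificate R = B(k−1)f/C = k*(3*k**2 + 2*k - 3)/(9*k**2 + 13*k + 2) gives s_k = k*(-3*k**2 - 2*k + 3).
Check: Δs_k = -9*k**2 - 13*k - 2. ✓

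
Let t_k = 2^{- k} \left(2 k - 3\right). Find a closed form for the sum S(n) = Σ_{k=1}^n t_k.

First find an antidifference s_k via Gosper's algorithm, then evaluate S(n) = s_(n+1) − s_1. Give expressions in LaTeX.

t_(k+1)/t_k = (2*k - 1)/(2*(2*k - 3)).
A = 1/2, B = 1, C = k - 3/2.
Need (1/2)·f(k+1) − (1)·f(k) = k - 3/2.
Degrees (0,0,1) ⇒ d ≤ 1.
Match coefficients ⇒ f(k) = 1 - 2*k.
Then R = B(k−1)f/C = -2*(2*k - 1)/(2*k - 3), so s_k = R(k)·t_k = 2*(1 - 2*k)/2**k.
Check: Δs_k = (2*k - 3)/2**k. ✓
Evaluate: s_(n+1) = (-2*n - 1)/2**n; subtract s_(1) = -1 ⇒ S(n) = (2**n - 2*n - 1)/2**n.

S(n) = 2^{- n} \left(2^{n} - 2 n - 1\right)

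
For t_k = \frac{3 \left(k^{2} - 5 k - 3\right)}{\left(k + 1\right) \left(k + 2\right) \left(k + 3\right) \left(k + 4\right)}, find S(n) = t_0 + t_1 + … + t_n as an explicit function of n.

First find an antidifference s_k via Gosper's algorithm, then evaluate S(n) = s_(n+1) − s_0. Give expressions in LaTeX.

Ratio r(k) = (k**3 - 2*k**2 - 10*k - 7)/(k**3 - 28*k - 15).
Gosper form: A/B · C(k+1)/C(k) with A=k + 1, B=k + 5, C=k**2 - 5*k - 3.
Set up (k + 1)·f(k+1) − (k + 4)·f(k) − (k**2 - 5*k - 3) = 0.
deg f ≤ 3 (via 1,1,2).
Match coefficients ⇒ f(k) = -k*(k**2 + 12*k + 5)/6.
So s_k = (B(k−1)f/C)·t_k = (-k*(k + 4)*(k**2 + 12*k + 5)/(6*(k**2 - 5*k - 3)))·t_k = k*(-k**2 - 12*k - 5)/(2*(k + 1)*(k + 2)*(k + 3)).
s_(k+1) − s_k = 3*(k**2 - 5*k - 3)/(k**4 + 10*k**3 + 35*k**2 + 50*k + 24) = t_k.
Evaluate: s_(n+1) = (-n**3 - 15*n**2 - 32*n - 18)/(2*(n**3 + 9*n**2 + 26*n + 24)); subtract s_(0) = 0 ⇒ S(n) = (-n**3 - 15*n**2 - 32*n - 18)/(2*(n**3 + 9*n**2 + 26*n + 24)).

S(n) = \frac{- n^{3} - 15 n^{2} - 32 n - 18}{2 \left(n^{3} + 9 n^{2} + 26 n + 24\right)}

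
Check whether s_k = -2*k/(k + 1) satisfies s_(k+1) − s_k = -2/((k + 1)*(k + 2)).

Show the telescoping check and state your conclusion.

s_(k+1) = 2*(-k - 1)/(k + 2)
s_(k+1) − s_k = -2/(k**2 + 3*k + 2)
(s_(k+1) − s_k) − t_k = 0

valid (s_(k+1) − s_k reduces to t_k)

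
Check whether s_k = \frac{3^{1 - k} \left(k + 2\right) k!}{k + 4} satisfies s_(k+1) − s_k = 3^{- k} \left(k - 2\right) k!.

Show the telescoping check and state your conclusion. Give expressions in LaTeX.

s_(k+1) = (k + 3)*factorial(k + 1)/(3**k*(k + 5))
s_(k+1) − s_k = (k**3 + 5*k**2 - 2*k - 18)*factorial(k)/(3**k*(k + 4)*(k + 5))
(s_(k+1) − s_k) − t_k = -2*(k**2 + 2*k - 11)*factorial(k)/(3**k*(k + 4)*(k + 5))

Invalid: residual - \frac{2 \cdot 3^{- k} \left(k^{2} + 2 k - 11\right) k!}{\left(k + 4\right) \left(k + 5\right)} ≠ 0.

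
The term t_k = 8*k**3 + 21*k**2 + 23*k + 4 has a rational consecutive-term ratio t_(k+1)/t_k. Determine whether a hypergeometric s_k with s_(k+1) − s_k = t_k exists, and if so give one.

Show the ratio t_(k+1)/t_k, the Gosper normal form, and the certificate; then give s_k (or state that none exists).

Compute t_(k+1)/t_k: get (8*k**3 + 45*k**2 + 89*k + 56)/(8*k**3 + 21*k**2 + 23*k + 4).
Factor: A=1; B=1; C=k**3 + 21*k**2/8 + 23*k/8 + 1/2.
Set up (1)·f(k+1) − (1)·f(k) − (k**3 + 21*k**2/8 + 23*k/8 + 1/2) = 0.
d = 4 from the (0,0,3) case.
Solving with deg f ≤ 4: f(k) = k*(2*k**3 + 3*k**2 + 3*k - 4)/8.
Get s_k = R·t_k = k*(2*k**3 + 3*k**2 + 3*k - 4) with R(k) = B(k−1)f(k)/C(k) = k*(2*k**3 + 3*k**2 + 3*k - 4)/(8*k**3 + 21*k**2 + 23*k + 4).
Verify: 8*k**3 + 21*k**2 + 23*k + 4 matches t_k.

s_k = k*(2*k**3 + 3*k**2 + 3*k - 4)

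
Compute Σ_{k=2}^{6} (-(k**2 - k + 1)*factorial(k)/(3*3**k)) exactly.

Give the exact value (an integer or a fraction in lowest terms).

Σ = -3812/243

t_(k+1)/t_k = -(k + 1)*(k - (k + 1)**2)/(3*k**2 - 3*k + 3).
Factor: A=k/3 + 1/3; B=1; C=k**2 - k + 1.
Solve (k/3 + 1/3)·f(k+1) − (1)·f(k) = k**2 - k + 1.
From deg A=1, deg B=0, deg C=2: d=1.
Match coefficients ⇒ f(k) = 3*k.
Certificate R = B(k−1)f/C = 3*k/(k**2 - k + 1) gives s_k = -k*factorial(k)/3**k.
Verify: -(k**2 - k + 1)*factorial(k)/(3*3**k) matches t_k.
Sum = s_(7) − s_(2); s_(7) = -3920/243, s_(2) = -4/9 ⇒ -3812/243.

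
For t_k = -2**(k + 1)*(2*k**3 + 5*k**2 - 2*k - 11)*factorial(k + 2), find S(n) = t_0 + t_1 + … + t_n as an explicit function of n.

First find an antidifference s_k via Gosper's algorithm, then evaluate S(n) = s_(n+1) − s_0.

S(n) = -4*2**n*n**2*factorial(n + 3) + 8*2**n*factorial(n + 3) - 4

Step 1: r(k) = 2*(2*k**4 + 17*k**3 + 47*k**2 + 36*k - 18)/(2*k**3 + 5*k**2 - 2*k - 11).
So A=2*k + 6 and B=1, with C=k**3 + 5*k**2/2 - k - 11/2.
Key eq: (2*k + 6)·f(k+1) = (1)·f(k) + (k**3 + 5*k**2/2 - k - 11/2).
From deg A=1, deg B=0, deg C=3: d=2.
Match coefficients ⇒ f(k) = (k**2 - 2*k - 1)/2.
Certificate R = B(k−1)f/C = (k**2 - 2*k - 1)/(2*k**3 + 5*k**2 - 2*k - 11) gives s_k = 2**(k + 1)*(-k**2 + 2*k + 1)*factorial(k + 2).
s_(k+1) − s_k = -2**(k + 1)*(2*k**3 + 5*k**2 - 2*k - 11)*factorial(k + 2) = t_k.
Telescope: S(n) = s_(n+1) − s_(0) = -2**(n + 2)*(n**2 - 2)*factorial(n + 3) − (4) = -4*2**n*n**2*factorial(n + 3) + 8*2**n*factorial(n + 3) - 4.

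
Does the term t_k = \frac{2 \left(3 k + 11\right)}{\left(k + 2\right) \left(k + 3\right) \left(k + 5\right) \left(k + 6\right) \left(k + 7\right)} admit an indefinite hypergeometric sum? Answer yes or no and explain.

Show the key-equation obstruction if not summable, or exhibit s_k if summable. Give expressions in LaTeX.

Compute t_(k+1)/t_k: get (k + 2)*(k + 5)*(3*k + 14)/((k + 4)*(k + 8)*(3*k + 11)).
Gosper form: A/B · C(k+1)/C(k) with A=k + 2, B=k + 8, C=k**2 + 23*k/3 + 44/3.
f must satisfy (k + 2)·f(k+1) − (k + 7)·f(k) = k**2 + 23*k/3 + 44/3.
Degrees (1,1,2) ⇒ d ≤ 5.
Coefficient equations give f(k) = k*(k + 3)*(k + 4)*(k**2 + 13*k + 52)/180.
So s_k = (B(k−1)f/C)·t_k = (k*(k + 3)*(k + 7)*(k**2 + 13*k + 52)/(60*(3*k + 11)))·t_k = k*(k**2 + 13*k + 52)/(30*(k**3 + 13*k**2 + 52*k + 60)).
s_(k+1) − s_k = 2*(3*k + 11)/(k**5 + 23*k**4 + 203*k**3 + 853*k**2 + 1692*k + 1260) = t_k.

Yes. s_k = \frac{k \left(k^{2} + 13 k + 52\right)}{30 \left(k^{3} + 13 k^{2} + 52 k + 60\right)}.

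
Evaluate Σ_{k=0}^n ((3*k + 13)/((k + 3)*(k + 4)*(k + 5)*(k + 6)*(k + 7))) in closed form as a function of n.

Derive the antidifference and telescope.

Step 1: r(k) = (k + 3)*(3*k + 16)/((k + 8)*(3*k + 13)).
Gosper form: A/B · C(k+1)/C(k) with A=k + 3, B=k + 8, C=k + 13/3.
f must satisfy (k + 3)·f(k+1) − (k + 7)·f(k) = k + 13/3.
Bound: deg f ≤ 4.
Match coefficients ⇒ f(k) = k*(k + 4)*(k**2 + 14*k + 63)/270.
Certificate R = B(k−1)f/C = k*(k + 4)*(k + 7)*(k**2 + 14*k + 63)/(90*(3*k + 13)) gives s_k = k*(k**2 + 14*k + 63)/(90*(k**3 + 14*k**2 + 63*k + 90)).
Δs = (3*k + 13)/(k**5 + 25*k**4 + 245*k**3 + 1175*k**2 + 2754*k + 2520), as required.
Σ_(k=0)^n t_k = s_(n+1) − s_(0) = ((n**3 + 17*n**2 + 94*n + 78)/(90*(n**3 + 17*n**2 + 94*n + 168))) − (0), i.e. (n**3 + 17*n**2 + 94*n + 78)/(90*(n**3 + 17*n**2 + 94*n + 168)).

S(n) = (n**3 + 17*n**2 + 94*n + 78)/(90*(n**3 + 17*n**2 + 94*n + 168))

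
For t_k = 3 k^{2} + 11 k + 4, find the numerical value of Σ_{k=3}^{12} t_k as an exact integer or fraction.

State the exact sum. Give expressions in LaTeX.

Compute t_(k+1)/t_k: get (3*k**2 + 17*k + 18)/(3*k**2 + 11*k + 4).
Gosper form: A/B · C(k+1)/C(k) with A=1, B=1, C=k**2 + 11*k/3 + 4/3.
Key eq: (1)·f(k+1) = (1)·f(k) + (k**2 + 11*k/3 + 4/3).
From deg A=0, deg B=0, deg C=2: d=3.
Match coefficients ⇒ f(k) = k*(k**2 + 4*k - 1)/3.
R(k) = B(k−1)·f(k)/C(k) = k*(k**2 + 4*k - 1)/(3*k**2 + 11*k + 4); s_k = R·t_k = k*(k**2 + 4*k - 1).
Δs = 3*k**2 + 11*k + 4, as required.
Telescoping: Σ = s_(13) − s_(3) = 2860 − (60) = 2800.

Σ = 2800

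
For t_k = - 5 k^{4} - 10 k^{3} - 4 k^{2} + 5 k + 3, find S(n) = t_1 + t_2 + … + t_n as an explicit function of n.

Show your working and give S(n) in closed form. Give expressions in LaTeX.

S(n) = n \left(- n^{4} - 5 n^{3} - 8 n^{2} - 2 n + 5\right)

Ratio r(k) = (5*k**4 + 30*k**3 + 64*k**2 + 53*k + 11)/(5*k**4 + 10*k**3 + 4*k**2 - 5*k - 3).
Normal form (A,B,C) = (1, 1, k**4 + 2*k**3 + 4*k**2/5 - k - 3/5).
Solve (1)·f(k+1) − (1)·f(k) = k**4 + 2*k**3 + 4*k**2/5 - k - 3/5.
Bound: deg f ≤ 5.
A polynomial solution: f(k) = k**2*(k**3 - 2*k - 2)/5.
Get s_k = R·t_k = k**2*(-k**3 + 2*k + 2) with R(k) = B(k−1)f(k)/C(k) = k**2*(k**3 - 2*k - 2)/(5*k**4 + 10*k**3 + 4*k**2 - 5*k - 3).
s_(k+1) − s_k = -5*k**4 - 10*k**3 - 4*k**2 + 5*k + 3 = t_k.
Evaluate: s_(n+1) = -n**5 - 5*n**4 - 8*n**3 - 2*n**2 + 5*n + 3; subtract s_(1) = 3 ⇒ S(n) = n*(-n**4 - 5*n**3 - 8*n**2 - 2*n + 5).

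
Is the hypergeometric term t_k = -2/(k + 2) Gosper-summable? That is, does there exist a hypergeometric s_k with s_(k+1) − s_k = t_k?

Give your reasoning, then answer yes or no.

No; the coefficient equations for f are inconsistent.

Step 1: r(k) = (k + 2)/(k + 3).
Factor: A=k + 2; B=k + 3; C=1.
Set up (k + 2)·f(k+1) − (k + 2)·f(k) − (1) = 0.
From deg A=1, deg B=1, deg C=0: d=0.
Write f(k) = c0. Then LHS − RHS = -1, requiring -1 = 0: contradictory. No certificate.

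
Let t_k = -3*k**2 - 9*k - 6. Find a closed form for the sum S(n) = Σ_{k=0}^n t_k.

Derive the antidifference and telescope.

S(n) = -n**3 - 6*n**2 - 11*n - 6

Step 1: r(k) = (k + 3)/(k + 1).
A = 1, B = 1, C = k**2 + 3*k + 2.
Need (1)·f(k+1) − (1)·f(k) = k**2 + 3*k + 2.
d = 3 from the (0,0,2) case.
Match coefficients ⇒ f(k) = k*(k + 1)*(k + 2)/3.
So s_k = (B(k−1)f/C)·t_k = (k/3)·t_k = k*(-k**2 - 3*k - 2).
Check: Δs_k = -3*k**2 - 9*k - 6. ✓
Σ_(k=0)^n t_k = s_(n+1) − s_(0) = (-n**3 - 6*n**2 - 11*n - 6) − (0), i.e. -n**3 - 6*n**2 - 11*n - 6.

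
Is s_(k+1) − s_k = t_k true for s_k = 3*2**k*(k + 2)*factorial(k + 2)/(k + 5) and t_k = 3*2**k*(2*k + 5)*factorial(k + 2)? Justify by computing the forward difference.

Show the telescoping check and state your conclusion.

Invalid: residual -9*2**k*(2*k**2 + 15*k + 24)*factorial(k + 2)/((k + 5)*(k + 6)) ≠ 0.

s_(k+1) = 6*2**k*(k + 3)*factorial(k + 3)/(k + 6)
s_(k+1) − s_k = 3*2**k*(2*k**3 + 21*k**2 + 70*k + 78)*factorial(k + 2)/((k + 5)*(k + 6))
(s_(k+1) − s_k) − t_k = -9*2**k*(2*k**2 + 15*k + 24)*factorial(k + 2)/((k + 5)*(k + 6))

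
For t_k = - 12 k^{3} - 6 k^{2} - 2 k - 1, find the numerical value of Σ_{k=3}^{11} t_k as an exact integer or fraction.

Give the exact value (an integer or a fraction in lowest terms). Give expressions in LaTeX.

Step 1: r(k) = (12*k**3 + 42*k**2 + 50*k + 21)/(12*k**3 + 6*k**2 + 2*k + 1).
Normal form (A,B,C) = (1, 1, k**3 + k**2/2 + k/6 + 1/12).
Set up (1)·f(k+1) − (1)·f(k) − (k**3 + k**2/2 + k/6 + 1/12) = 0.
Degrees (0,0,3) ⇒ d ≤ 4.
A polynomial solution: f(k) = k*(3*k**3 - 4*k**2 + k + 1)/12.
Then R = B(k−1)f/C = k*(3*k**3 - 4*k**2 + k + 1)/((2*k + 1)*(6*k**2 + 1)), so s_k = R(k)·t_k = k*(-3*k**3 + 4*k**2 - k - 1).
Δs = -12*k**3 - 6*k**2 - 2*k - 1, as required.
Telescoping: Σ = s_(12) − s_(3) = -55452 − (-147) = -55305.

Σ = -55305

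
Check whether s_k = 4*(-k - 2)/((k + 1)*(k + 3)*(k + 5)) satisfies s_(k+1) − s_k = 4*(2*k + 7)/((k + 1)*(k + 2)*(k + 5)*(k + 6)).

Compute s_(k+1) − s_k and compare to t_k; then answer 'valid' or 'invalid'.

s_(k+1) = 4*(-k - 3)/((k + 2)*(k + 4)*(k + 6))
s_(k+1) − s_k = 4*(2*k**3 + 18*k**2 + 52*k + 51)/(k**6 + 21*k**5 + 175*k**4 + 735*k**3 + 1624*k**2 + 1764*k + 720)
(s_(k+1) − s_k) − t_k = 12*(-k**2 - 7*k - 11)/(k**6 + 21*k**5 + 175*k**4 + 735*k**3 + 1624*k**2 + 1764*k + 720)

Invalid: residual 12*(-k**2 - 7*k - 11)/(k**6 + 21*k**5 + 175*k**4 + 735*k**3 + 1624*k**2 + 1764*k + 720) ≠ 0.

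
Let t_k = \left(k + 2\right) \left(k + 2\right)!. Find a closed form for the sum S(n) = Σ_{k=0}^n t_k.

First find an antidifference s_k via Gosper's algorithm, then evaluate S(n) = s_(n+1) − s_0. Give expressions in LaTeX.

t_(k+1)/t_k = (k + 3)**2/(k + 2).
So A=k + 3 and B=1, with C=k + 2.
f must satisfy (k + 3)·f(k+1) − (1)·f(k) = k + 2.
Bound: deg f ≤ 0.
Coefficient equations give f(k) = 1.
R(k) = B(k−1)·f(k)/C(k) = 1/(k + 2); s_k = R·t_k = factorial(k + 2).
Verify: (k + 2)*factorial(k + 2) matches t_k.
Telescope: S(n) = s_(n+1) − s_(0) = factorial(n + 3) − (2) = factorial(n + 3) - 2.

S(n) = \left(n + 3\right)! - 2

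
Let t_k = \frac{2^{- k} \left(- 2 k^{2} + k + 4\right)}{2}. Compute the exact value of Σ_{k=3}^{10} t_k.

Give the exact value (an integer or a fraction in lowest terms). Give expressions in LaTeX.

Σ = -1723/512

r(k) = (k - 2*(k + 1)**2 + 5)/(2*(-2*k**2 + k + 4)) after simplifying.
Factor: A=1/2; B=1; C=k**2 - k/2 - 2.
Key eq: (1/2)·f(k+1) = (1)·f(k) + (k**2 - k/2 - 2).
deg f ≤ 2 (via 0,0,2).
Match coefficients ⇒ f(k) = -(k + 1)*(2*k + 1).
R(k) = B(k−1)·f(k)/C(k) = -2*(k + 1)*(2*k + 1)/(2*k**2 - k - 4); s_k = R·t_k = (2*k**2 + 3*k + 1)/2**k.
s_(k+1) − s_k = (-2*k**2 + k + 4)/(2*2**k) = t_k.
Telescoping: Σ = s_(11) − s_(3) = 69/512 − (7/2) = -1723/512.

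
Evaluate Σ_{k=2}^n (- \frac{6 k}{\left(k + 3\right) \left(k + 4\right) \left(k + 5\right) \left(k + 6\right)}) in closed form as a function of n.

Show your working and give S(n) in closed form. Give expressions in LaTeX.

t_(k+1)/t_k = (k + 1)*(k + 3)/(k*(k + 7)).
Gosper form: A/B · C(k+1)/C(k) with A=k + 3, B=k + 7, C=k.
Set up (k + 3)·f(k+1) − (k + 6)·f(k) − (k) = 0.
Degrees (1,1,1) ⇒ d ≤ 3.
Solving with deg f ≤ 3: f(k) = k*(k - 1)*(k + 13)/120.
So s_k = (B(k−1)f/C)·t_k = ((k - 1)*(k + 6)*(k + 13)/120)·t_k = k*(-k**2 - 12*k + 13)/(20*(k + 3)*(k + 4)*(k + 5)).
Check: Δs_k = -6*k/(k**4 + 18*k**3 + 119*k**2 + 342*k + 360). ✓
Telescope: S(n) = s_(n+1) − s_(2) = n*(-n**2 - 15*n - 14)/(20*(n**3 + 15*n**2 + 74*n + 120)) − (-1/140) = 3*(-n**3 - 15*n**2 - 4*n + 20)/(70*(n**3 + 15*n**2 + 74*n + 120)).

S(n) = \frac{3 \left(- n^{3} - 15 n^{2} - 4 n + 20\right)}{70 \left(n^{3} + 15 n^{2} + 74 n + 120\right)}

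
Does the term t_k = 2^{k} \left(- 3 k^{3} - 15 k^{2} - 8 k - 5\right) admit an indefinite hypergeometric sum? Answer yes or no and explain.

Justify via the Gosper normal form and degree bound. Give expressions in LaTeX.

Yes. s_k = 2^{k} \left(- 3 k^{3} + 3 k^{2} - 2 k - 1\right).

Ratio r(k) = 2*(3*k**3 + 24*k**2 + 47*k + 31)/(3*k**3 + 15*k**2 + 8*k + 5).
Normal form (A,B,C) = (2, 1, k**3 + 5*k**2 + 8*k/3 + 5/3).
Key eq: (2)·f(k+1) = (1)·f(k) + (k**3 + 5*k**2 + 8*k/3 + 5/3).
d = 3 from the (0,0,3) case.
Solving with deg f ≤ 3: f(k) = (3*k**3 - 3*k**2 + 2*k + 1)/3.
R(k) = B(k−1)·f(k)/C(k) = (3*k**3 - 3*k**2 + 2*k + 1)/(3*k**3 + 15*k**2 + 8*k + 5); s_k = R·t_k = 2**k*(-3*k**3 + 3*k**2 - 2*k - 1).
Check: Δs_k = 2**k*(-3*k**3 - 15*k**2 - 8*k - 5). ✓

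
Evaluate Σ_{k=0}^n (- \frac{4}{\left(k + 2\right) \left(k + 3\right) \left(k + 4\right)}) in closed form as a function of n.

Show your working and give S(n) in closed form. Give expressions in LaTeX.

The ratio is (k + 2)/(k + 5).
Factor: A=k + 2; B=k + 5; C=1.
Set up (k + 2)·f(k+1) − (k + 4)·f(k) − (1) = 0.
Bound: deg f ≤ 2.
Solving with deg f ≤ 2: f(k) = k*(k + 5)/12.
So s_k = (B(k−1)f/C)·t_k = (k*(k + 4)*(k + 5)/12)·t_k = k*(-k - 5)/(3*(k + 2)*(k + 3)).
Verify: -4/(k**3 + 9*k**2 + 26*k + 24) matches t_k.
s_(n+1) = (-n**2 - 7*n - 6)/(3*(n**2 + 7*n + 12)) and s_(0) = 0, so S(n) = (-n**2 - 7*n - 6)/(3*(n**2 + 7*n + 12)).

S(n) = \frac{- n^{2} - 7 n - 6}{3 \left(n^{2} + 7 n + 12\right)}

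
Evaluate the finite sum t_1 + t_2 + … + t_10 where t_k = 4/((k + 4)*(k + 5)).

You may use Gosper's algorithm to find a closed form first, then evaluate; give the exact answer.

Σ = 8/15

r(k) = (k + 4)/(k + 6) after simplifying.
Gosper form: A/B · C(k+1)/C(k) with A=k + 4, B=k + 6, C=1.
Key eq: (k + 4)·f(k+1) = (k + 5)·f(k) + (1).
Bound: deg f ≤ 1.
Coefficient equations give f(k) = k/4.
Then R = B(k−1)f/C = k*(k + 5)/4, so s_k = R(k)·t_k = k/(k + 4).
s_(k+1) − s_k = 4/(k**2 + 9*k + 20) = t_k.
Evaluate s at k=11 and k=1: 11/15 and 1/5; difference 8/15.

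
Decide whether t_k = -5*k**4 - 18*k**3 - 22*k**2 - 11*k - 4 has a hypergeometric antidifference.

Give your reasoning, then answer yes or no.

Yes. s_k = k*(-k**4 - 2*k**3 + k - 2).

t_(k+1)/t_k = (5*k**4 + 38*k**3 + 106*k**2 + 129*k + 60)/(5*k**4 + 18*k**3 + 22*k**2 + 11*k + 4).
Normal form (A,B,C) = (1, 1, k**4 + 18*k**3/5 + 22*k**2/5 + 11*k/5 + 4/5).
f must satisfy (1)·f(k+1) − (1)·f(k) = k**4 + 18*k**3/5 + 22*k**2/5 + 11*k/5 + 4/5.
From deg A=0, deg B=0, deg C=4: d=5.
Solve for f: f(k) = k*(k**4 + 2*k**3 - k + 2)/5 (degree 5 ≤ 5).
Certificate R = B(k−1)f/C = k*(k**4 + 2*k**3 - k + 2)/(5*k**4 + 18*k**3 + 22*k**2 + 11*k + 4) gives s_k = k*(-k**4 - 2*k**3 + k - 2).
s_(k+1) − s_k = -5*k**4 - 18*k**3 - 22*k**2 - 11*k - 4 = t_k.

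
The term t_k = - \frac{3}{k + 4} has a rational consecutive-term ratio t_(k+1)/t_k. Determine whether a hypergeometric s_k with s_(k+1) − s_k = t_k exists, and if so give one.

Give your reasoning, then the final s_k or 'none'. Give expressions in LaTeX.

not Gosper-summable; s_k does not exist

Ratio r(k) = (k + 4)/(k + 5).
A = k + 4, B = k + 5, C = 1.
Set up (k + 4)·f(k+1) − (k + 4)·f(k) − (1) = 0.
Bound: deg f ≤ 0.
Generic f = c0 gives residual -1; -1 = 0 cannot hold, so t_k is not Gosper-summable.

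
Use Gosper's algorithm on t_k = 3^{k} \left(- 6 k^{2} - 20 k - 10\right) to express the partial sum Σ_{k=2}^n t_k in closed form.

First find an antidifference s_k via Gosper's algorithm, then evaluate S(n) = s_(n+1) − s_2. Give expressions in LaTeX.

S(n) = - 9 \cdot 3^{n} n^{2} - 21 \cdot 3^{n} n - 9 \cdot 3^{n} + 117

Step 1: r(k) = 3*(3*k**2 + 16*k + 18)/(3*k**2 + 10*k + 5).
So A=3 and B=1, with C=k**2 + 10*k/3 + 5/3.
Key eq: (3)·f(k+1) = (1)·f(k) + (k**2 + 10*k/3 + 5/3).
deg f ≤ 2 (via 0,0,2).
Solving with deg f ≤ 2: f(k) = (3*k**2 + k - 1)/6.
Certificate R = B(k−1)f/C = (3*k**2 + k - 1)/(2*(3*k**2 + 10*k + 5)) gives s_k = 3**k*(-3*k**2 - k + 1).
s_(k+1) − s_k = 3**k*(-6*k**2 - 20*k - 10) = t_k.
s_(n+1) = 3**(n + 1)*(-3*n**2 - 7*n - 3) and s_(2) = -117, so S(n) = -9*3**n*n**2 - 21*3**n*n - 9*3**n + 117.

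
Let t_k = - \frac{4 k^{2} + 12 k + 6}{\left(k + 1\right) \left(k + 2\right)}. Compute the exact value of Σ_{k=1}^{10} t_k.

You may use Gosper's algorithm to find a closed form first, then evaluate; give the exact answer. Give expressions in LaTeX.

t_(k+1)/t_k = (k + 1)*(6*k + 2*(k + 1)**2 + 9)/((k + 3)*(2*k**2 + 6*k + 3)).
Take A(k)=k + 1, B(k)=k + 3, C(k)=k**2 + 3*k + 3/2.
Set up (k + 1)·f(k+1) − (k + 2)·f(k) − (k**2 + 3*k + 3/2) = 0.
d = 2 from the (1,1,2) case.
Solving with deg f ≤ 2: f(k) = k*(2*k + 1)/2.
Certificate R = B(k−1)f/C = k*(k + 2)*(2*k + 1)/(2*k**2 + 6*k + 3) gives s_k = -2*k*(2*k + 1)/(k + 1).
s_(k+1) − s_k = 2*(-2*k**2 - 6*k - 3)/(k**2 + 3*k + 2) = t_k.
Telescoping: Σ = s_(11) − s_(1) = -253/6 − (-3) = -235/6.

Σ = -235/6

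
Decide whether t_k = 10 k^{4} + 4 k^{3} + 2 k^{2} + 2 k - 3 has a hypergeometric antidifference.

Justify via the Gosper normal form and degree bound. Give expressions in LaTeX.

Yes. s_k = k \left(2 k^{4} - 4 k^{3} + 2 k^{2} + k - 4\right).

Compute t_(k+1)/t_k: get (10*k**4 + 44*k**3 + 74*k**2 + 58*k + 15)/(10*k**4 + 4*k**3 + 2*k**2 + 2*k - 3).
So A=1 and B=1, with C=k**4 + 2*k**3/5 + k**2/5 + k/5 - 3/10.
Set up (1)·f(k+1) − (1)·f(k) − (k**4 + 2*k**3/5 + k**2/5 + k/5 - 3/10) = 0.
deg f ≤ 5 (via 0,0,4).
Coefficient equations give f(k) = k*(2*k**4 - 4*k**3 + 2*k**2 + k - 4)/10.
Then R = B(k−1)f/C = k*(2*k**4 - 4*k**3 + 2*k**2 + k - 4)/(10*k**4 + 4*k**3 + 2*k**2 + 2*k - 3), so s_k = R(k)·t_k = k*(2*k**4 - 4*k**3 + 2*k**2 + k - 4).
Verify: 10*k**4 + 4*k**3 + 2*k**2 + 2*k - 3 matches t_k.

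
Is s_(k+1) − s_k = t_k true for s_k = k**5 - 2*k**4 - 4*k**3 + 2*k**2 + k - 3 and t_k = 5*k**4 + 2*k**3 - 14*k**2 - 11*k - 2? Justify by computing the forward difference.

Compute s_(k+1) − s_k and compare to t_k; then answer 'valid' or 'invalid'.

valid; difference matches t_k

s_(k+1) = k**5 + 3*k**4 - 2*k**3 - 12*k**2 - 10*k - 5
s_(k+1) − s_k = 5*k**4 + 2*k**3 - 14*k**2 - 11*k - 2
(s_(k+1) − s_k) − t_k = 0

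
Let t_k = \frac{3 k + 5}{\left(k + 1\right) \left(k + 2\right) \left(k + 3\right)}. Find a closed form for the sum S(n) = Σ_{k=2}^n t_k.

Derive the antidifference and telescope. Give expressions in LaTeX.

The ratio is (k + 1)*(3*k + 8)/((k + 4)*(3*k + 5)).
Take A(k)=k + 1, B(k)=k + 4, C(k)=k + 5/3.
Need (k + 1)·f(k+1) − (k + 3)·f(k) = k + 5/3.
deg f ≤ 2 (via 1,1,1).
Match coefficients ⇒ f(k) = k*(2*k + 3)/3.
Certificate R = B(k−1)f/C = k*(k + 3)*(2*k + 3)/(3*k + 5) gives s_k = k*(2*k + 3)/((k + 1)*(k + 2)).
Δs = (3*k + 5)/(k**3 + 6*k**2 + 11*k + 6), as required.
Σ_(k=2)^n t_k = s_(n+1) − s_(2) = ((2*n**2 + 7*n + 5)/(n**2 + 5*n + 6)) − (7/6), i.e. (5*n**2 + 7*n - 12)/(6*(n**2 + 5*n + 6)).

S(n) = \frac{5 n^{2} + 7 n - 12}{6 \left(n^{2} + 5 n + 6\right)}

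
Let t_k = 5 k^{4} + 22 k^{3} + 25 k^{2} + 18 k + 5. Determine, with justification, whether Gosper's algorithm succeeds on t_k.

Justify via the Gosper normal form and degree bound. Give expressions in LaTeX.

Yes. s_k = k^{2} \left(k^{3} + 3 k^{2} - k + 2\right).

Ratio r(k) = (5*k**4 + 42*k**3 + 121*k**2 + 154*k + 75)/(5*k**4 + 22*k**3 + 25*k**2 + 18*k + 5).
Normal form (A,B,C) = (1, 1, k**4 + 22*k**3/5 + 5*k**2 + 18*k/5 + 1).
Solve (1)·f(k+1) − (1)·f(k) = k**4 + 22*k**3/5 + 5*k**2 + 18*k/5 + 1.
Bound: deg f ≤ 5.
A polynomial solution: f(k) = k**2*(k**3 + 3*k**2 - k + 2)/5.
Then R = B(k−1)f/C = k**2*(k**3 + 3*k**2 - k + 2)/(5*k**4 + 22*k**3 + 25*k**2 + 18*k + 5), so s_k = R(k)·t_k = k**2*(k**3 + 3*k**2 - k + 2).
Verify: 5*k**4 + 22*k**3 + 25*k**2 + 18*k + 5 matches t_k.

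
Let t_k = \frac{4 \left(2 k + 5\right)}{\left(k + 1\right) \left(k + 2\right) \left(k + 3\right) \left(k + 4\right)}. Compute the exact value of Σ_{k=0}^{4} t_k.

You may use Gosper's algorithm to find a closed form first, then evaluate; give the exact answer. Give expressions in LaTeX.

Compute t_(k+1)/t_k: get (k + 1)*(2*k + 7)/((k + 5)*(2*k + 5)).
Normal form (A,B,C) = (k + 1, k + 5, k + 5/2).
Need (k + 1)·f(k+1) − (k + 4)·f(k) = k + 5/2.
deg f ≤ 3 (via 1,1,1).
Match coefficients ⇒ f(k) = k*(k + 2)*(k + 4)/6.
R(k) = B(k−1)·f(k)/C(k) = k*(k + 2)*(k + 4)**2/(3*(2*k + 5)); s_k = R·t_k = 4*k*(k + 4)/(3*(k**2 + 4*k + 3)).
Δs = 4*(2*k + 5)/(k**4 + 10*k**3 + 35*k**2 + 50*k + 24), as required.
Σ_(k=0)^(4) t_k = s_(5) − s_(0) = 5/4 − (0) = 5/4.

Σ = 5/4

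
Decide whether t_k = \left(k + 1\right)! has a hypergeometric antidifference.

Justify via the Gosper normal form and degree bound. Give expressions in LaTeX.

No — key equation has no polynomial f.

Step 1: r(k) = k + 2.
A = k + 2, B = 1, C = 1.
Need (k + 2)·f(k+1) − (1)·f(k) = 1.
Degrees (1,0,0) ⇒ d ≤ -1.
deg f ≤ -1 is impossible — no certificate.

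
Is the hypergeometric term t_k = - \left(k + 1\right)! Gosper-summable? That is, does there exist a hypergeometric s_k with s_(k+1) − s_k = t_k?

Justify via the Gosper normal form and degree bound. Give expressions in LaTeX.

No — t_k has no hypergeometric antidifference.

The ratio is k + 2.
Take A(k)=k + 2, B(k)=1, C(k)=1.
Set up (k + 2)·f(k+1) − (1)·f(k) − (1) = 0.
Degrees (1,0,0) ⇒ d ≤ -1.
d = -1 < 0 ⇒ no nonzero polynomial f; not summable.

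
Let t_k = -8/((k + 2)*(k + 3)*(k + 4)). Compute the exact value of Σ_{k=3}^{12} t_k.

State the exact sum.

Compute t_(k+1)/t_k: get (k + 2)/(k + 5).
Normal form (A,B,C) = (k + 2, k + 5, 1).
Solve (k + 2)·f(k+1) − (k + 4)·f(k) = 1.
From deg A=1, deg B=1, deg C=0: d=2.
Coefficient equations give f(k) = k*(k + 5)/12.
Get s_k = R·t_k = 2*k*(-k - 5)/(3*(k + 2)*(k + 3)) with R(k) = B(k−1)f(k)/C(k) = k*(k + 4)*(k + 5)/12.
Verify: -8/(k**3 + 9*k**2 + 26*k + 24) matches t_k.
Evaluate s at k=13 and k=3: -13/20 and -8/15; difference -7/60.

Σ = -7/60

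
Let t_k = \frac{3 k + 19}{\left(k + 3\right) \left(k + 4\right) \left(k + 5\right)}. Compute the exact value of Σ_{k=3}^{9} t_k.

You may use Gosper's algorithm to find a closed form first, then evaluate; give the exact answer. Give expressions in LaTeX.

Ratio r(k) = (k + 3)*(3*k + 22)/((k + 6)*(3*k + 19)).
Take A(k)=k + 3, B(k)=k + 6, C(k)=k + 19/3.
Solve (k + 3)·f(k+1) − (k + 5)·f(k) = k + 19/3.
Bound: deg f ≤ 2.
Solving with deg f ≤ 2: f(k) = k*(7*k + 31)/18.
So s_k = (B(k−1)f/C)·t_k = (k*(k + 5)*(7*k + 31)/(6*(3*k + 19)))·t_k = k*(7*k + 31)/(6*(k + 3)*(k + 4)).
Verify: (3*k + 19)/(k**3 + 12*k**2 + 47*k + 60) matches t_k.
Σ_(k=3)^(9) t_k = s_(10) − s_(3) = 505/546 − (13/21) = 167/546.

Σ = 167/546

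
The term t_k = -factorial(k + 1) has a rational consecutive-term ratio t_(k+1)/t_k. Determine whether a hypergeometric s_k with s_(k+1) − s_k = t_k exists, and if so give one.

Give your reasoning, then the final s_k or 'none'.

r(k) = k + 2 after simplifying.
Take A(k)=k + 2, B(k)=1, C(k)=1.
Key eq: (k + 2)·f(k+1) = (1)·f(k) + (1).
Degrees (1,0,0) ⇒ d ≤ -1.
Bound -1 < 0, so the key equation has no polynomial solution.

not Gosper-summable; s_k does not exist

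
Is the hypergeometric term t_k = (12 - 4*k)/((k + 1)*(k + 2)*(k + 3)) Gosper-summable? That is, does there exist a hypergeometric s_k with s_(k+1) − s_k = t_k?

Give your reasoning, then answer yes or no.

t_(k+1)/t_k = (k - 2)*(k + 1)/((k - 3)*(k + 4)).
Factor: A=k + 1; B=k + 4; C=k - 3.
Set up (k + 1)·f(k+1) − (k + 3)·f(k) − (k - 3) = 0.
Bound: deg f ≤ 2.
Coefficient equations give f(k) = -k*(k + 5)/2.
Certificate R = B(k−1)f/C = -k*(k + 3)*(k + 5)/(2*(k - 3)) gives s_k = 2*k*(k + 5)/((k + 1)*(k + 2)).
s_(k+1) − s_k = 4*(3 - k)/(k**3 + 6*k**2 + 11*k + 6) = t_k.

Yes. s_k = 2*k*(k + 5)/((k + 1)*(k + 2)).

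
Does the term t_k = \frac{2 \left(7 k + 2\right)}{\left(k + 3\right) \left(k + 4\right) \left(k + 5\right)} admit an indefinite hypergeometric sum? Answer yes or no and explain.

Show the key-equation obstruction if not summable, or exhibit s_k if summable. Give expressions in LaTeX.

Yes. s_k = \frac{k \left(23 k - 7\right)}{12 \left(k + 3\right) \left(k + 4\right)}.

Step 1: r(k) = (k + 3)*(7*k + 9)/((k + 6)*(7*k + 2)).
Normal form (A,B,C) = (k + 3, k + 6, k + 2/7).
f must satisfy (k + 3)·f(k+1) − (k + 5)·f(k) = k + 2/7.
Degrees (1,1,1) ⇒ d ≤ 2.
Coefficient equations give f(k) = k*(23*k - 7)/168.
R(k) = B(k−1)·f(k)/C(k) = k*(k + 5)*(23*k - 7)/(24*(7*k + 2)); s_k = R·t_k = k*(23*k - 7)/(12*(k + 3)*(k + 4)).
s_(k+1) − s_k = 2*(7*k + 2)/(k**3 + 12*k**2 + 47*k + 60) = t_k.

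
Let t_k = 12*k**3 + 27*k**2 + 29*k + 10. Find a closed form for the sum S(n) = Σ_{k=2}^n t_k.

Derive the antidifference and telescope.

S(n) = 3*n**4 + 15*n**3 + 31*n**2 + 29*n - 78

t_(k+1)/t_k = (12*k**3 + 63*k**2 + 119*k + 78)/(12*k**3 + 27*k**2 + 29*k + 10).
Take A(k)=1, B(k)=1, C(k)=k**3 + 9*k**2/4 + 29*k/12 + 5/6.
Set up (1)·f(k+1) − (1)·f(k) − (k**3 + 9*k**2/4 + 29*k/12 + 5/6) = 0.
Bound: deg f ≤ 4.
Coefficient equations give f(k) = k**2*(3*k**2 + 3*k + 4)/12.
Certificate R = B(k−1)f/C = k**2*(3*k**2 + 3*k + 4)/(12*k**3 + 27*k**2 + 29*k + 10) gives s_k = k**2*(3*k**2 + 3*k + 4).
Check: Δs_k = 12*k**3 + 27*k**2 + 29*k + 10. ✓
Telescope: S(n) = s_(n+1) − s_(2) = 3*n**4 + 15*n**3 + 31*n**2 + 29*n + 10 − (88) = 3*n**4 + 15*n**3 + 31*n**2 + 29*n - 78.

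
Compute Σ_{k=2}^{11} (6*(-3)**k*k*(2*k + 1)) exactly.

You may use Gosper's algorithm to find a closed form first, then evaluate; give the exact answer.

Step 1: r(k) = -3*(k + 1)*(2*k + 3)/(k*(2*k + 1)).
Gosper form: A/B · C(k+1)/C(k) with A=-3, B=1, C=k**2 + k/2.
Set up (-3)·f(k+1) − (1)·f(k) − (k**2 + k/2) = 0.
From deg A=0, deg B=0, deg C=2: d=2.
Solve for f: f(k) = -k*(k - 1)/4 (degree 2 ≤ 2).
Get s_k = R·t_k = 3*(-3)**k*k*(1 - k) with R(k) = B(k−1)f(k)/C(k) = -(k - 1)/(2*(2*k + 1)).
Verify: 6*(-3)**k*k*(2*k + 1) matches t_k.
Telescoping: Σ = s_(12) − s_(2) = -210450636 − (-54) = -210450582.

Σ = -210450582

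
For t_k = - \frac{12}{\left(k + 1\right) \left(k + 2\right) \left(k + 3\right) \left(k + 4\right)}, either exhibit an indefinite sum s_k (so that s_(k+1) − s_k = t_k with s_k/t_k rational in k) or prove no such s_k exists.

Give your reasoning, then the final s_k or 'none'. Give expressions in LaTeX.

Step 1: r(k) = (k + 1)/(k + 5).
Gosper form: A/B · C(k+1)/C(k) with A=k + 1, B=k + 5, C=1.
Solve (k + 1)·f(k+1) − (k + 4)·f(k) = 1.
Degrees (1,1,0) ⇒ d ≤ 3.
Match coefficients ⇒ f(k) = k*(k**2 + 6*k + 11)/18.
Then R = B(k−1)f/C = k*(k + 4)*(k**2 + 6*k + 11)/18, so s_k = R(k)·t_k = 2*k*(-k**2 - 6*k - 11)/(3*(k + 1)*(k + 2)*(k + 3)).
Verify: -12/(k**4 + 10*k**3 + 35*k**2 + 50*k + 24) matches t_k.

s_k = \frac{2 k \left(- k^{2} - 6 k - 11\right)}{3 \left(k + 1\right) \left(k + 2\right) \left(k + 3\right)}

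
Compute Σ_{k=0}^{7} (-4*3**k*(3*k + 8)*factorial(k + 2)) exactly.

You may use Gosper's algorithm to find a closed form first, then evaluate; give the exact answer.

Ratio r(k) = 3*(k + 3)*(3*k + 11)/(3*k + 8).
A = 3*k + 9, B = 1, C = k + 8/3.
Set up (3*k + 9)·f(k+1) − (1)·f(k) − (k + 8/3) = 0.
From deg A=1, deg B=0, deg C=1: d=0.
Coefficient equations give f(k) = 1/3.
So s_k = (B(k−1)f/C)·t_k = (1/(3*k + 8))·t_k = -4*3**k*factorial(k + 2).
Verify: -4*3**k*(3*k + 8)*factorial(k + 2) matches t_k.
Telescoping: Σ = s_(8) − s_(0) = -95234227200 − (-8) = -95234227192.

Σ = -95234227192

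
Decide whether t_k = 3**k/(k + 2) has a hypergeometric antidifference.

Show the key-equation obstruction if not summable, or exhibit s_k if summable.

t_(k+1)/t_k = 3*(k + 2)/(k + 3).
A = 3*k + 6, B = k + 3, C = 1.
f must satisfy (3*k + 6)·f(k+1) − (k + 2)·f(k) = 1.
From deg A=1, deg B=1, deg C=0: d=-1.
Negative degree bound (-1): no f exists, t_k not Gosper-summable.

No — key equation has no polynomial f.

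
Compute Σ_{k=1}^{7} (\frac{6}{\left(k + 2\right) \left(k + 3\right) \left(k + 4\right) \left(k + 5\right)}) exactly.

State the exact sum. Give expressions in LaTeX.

Ratio r(k) = (k + 2)/(k + 6).
A = k + 2, B = k + 6, C = 1.
Need (k + 2)·f(k+1) − (k + 5)·f(k) = 1.
From deg A=1, deg B=1, deg C=0: d=3.
Solve for f: f(k) = k*(k**2 + 9*k + 26)/72 (degree 3 ≤ 3).
Get s_k = R·t_k = k*(k**2 + 9*k + 26)/(12*(k + 2)*(k + 3)*(k + 4)) with R(k) = B(k−1)f(k)/C(k) = k*(k + 5)*(k**2 + 9*k + 26)/72.
Check: Δs_k = 6/(k**4 + 14*k**3 + 71*k**2 + 154*k + 120). ✓
Σ_(k=1)^(7) t_k = s_(8) − s_(1) = 9/110 − (1/20) = 7/220.

Σ = 7/220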